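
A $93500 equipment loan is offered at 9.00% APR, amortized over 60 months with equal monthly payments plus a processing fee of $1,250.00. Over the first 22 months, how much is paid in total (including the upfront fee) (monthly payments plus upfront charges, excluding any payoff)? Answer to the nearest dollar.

$43,950

At 9.00% the monthly rate is 0.0075000, so the payment is 93,500 × 0.0075000 / (1 − 1.0075000^−60) = $1,940.91.
Total outlay = 22 × $1,940.91 + $1,250.00 = $43,950.02.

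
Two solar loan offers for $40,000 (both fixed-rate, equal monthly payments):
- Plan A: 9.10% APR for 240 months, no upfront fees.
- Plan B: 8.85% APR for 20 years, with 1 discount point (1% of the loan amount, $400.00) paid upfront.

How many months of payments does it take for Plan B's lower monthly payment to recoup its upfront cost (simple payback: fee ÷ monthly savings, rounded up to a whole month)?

Plan A: monthly rate = 9.1%/12 = 0.0075833; payment = 40,000 × 0.0075833 / (1 − (1+0.0075833)^−240) = $362.47.
Plan B: monthly rate = 8.85%/12 = 0.0073750; payment = 40,000 × 0.0073750 / (1 − (1+0.0073750)^−240) = $356.04.
Monthly savings = $362.47 − $356.04 = $6.43.
Break-even = $400.00 / $6.43 = 62.21 → 63 months.

63 months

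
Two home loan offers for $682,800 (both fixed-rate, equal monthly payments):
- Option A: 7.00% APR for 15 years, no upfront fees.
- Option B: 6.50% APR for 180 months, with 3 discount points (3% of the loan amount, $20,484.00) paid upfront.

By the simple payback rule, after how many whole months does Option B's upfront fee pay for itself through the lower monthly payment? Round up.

109 months

Option A: monthly rate = 7%/12 = 0.0058333; payment = 682,800 × 0.0058333 / (1 − (1+0.0058333)^−180) = $6,137.20.
Option B: at 6.50% the monthly rate is 0.0054167, so the payment is 682,800 × 0.0054167 / (1 − 1.0054167^−180) = $5,947.92.
Monthly savings = $6,137.20 − $5,947.92 = $189.28.
Break-even = $20,484.00 / $189.28 = 108.22 → 109 months.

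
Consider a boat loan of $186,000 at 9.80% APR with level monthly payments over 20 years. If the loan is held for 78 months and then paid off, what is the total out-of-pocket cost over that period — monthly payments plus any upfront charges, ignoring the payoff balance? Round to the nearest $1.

At 9.80% the monthly rate is 0.0081667, so the payment is 186,000 × 0.0081667 / (1 − 1.0081667^−240) = $1,770.36.
Total outlay = 78 × $1,770.36 = $138,088.08.

$138,088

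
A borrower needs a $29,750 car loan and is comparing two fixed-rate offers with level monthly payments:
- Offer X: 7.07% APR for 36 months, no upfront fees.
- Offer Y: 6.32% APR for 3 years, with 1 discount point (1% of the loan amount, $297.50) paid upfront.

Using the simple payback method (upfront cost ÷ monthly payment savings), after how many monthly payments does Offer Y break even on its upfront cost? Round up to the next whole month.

30 months

Offer X: monthly rate = 7.07%/12 = 0.0058917; payment = 29,750 × 0.0058917 / (1 − (1+0.0058917)^−36) = $919.55.
Offer Y: monthly rate = 6.32%/12 = 0.0052667; payment = 29,750 × 0.0052667 / (1 − (1+0.0052667)^−36) = $909.37.
Monthly savings = $919.55 − $909.37 = $10.18.
Break-even = $297.50 / $10.18 = 29.22 → 30 months.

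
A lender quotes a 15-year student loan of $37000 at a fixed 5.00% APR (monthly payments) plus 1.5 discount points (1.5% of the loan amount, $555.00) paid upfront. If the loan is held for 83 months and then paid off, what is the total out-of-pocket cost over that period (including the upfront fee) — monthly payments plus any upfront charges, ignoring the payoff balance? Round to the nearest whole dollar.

At 5.00% the monthly rate is 0.0041667, so the payment is 37,000 × 0.0041667 / (1 − 1.0041667^−180) = $292.59.
Total outlay = 83 × $292.59 + $555.00 = $24,839.97.

$24,840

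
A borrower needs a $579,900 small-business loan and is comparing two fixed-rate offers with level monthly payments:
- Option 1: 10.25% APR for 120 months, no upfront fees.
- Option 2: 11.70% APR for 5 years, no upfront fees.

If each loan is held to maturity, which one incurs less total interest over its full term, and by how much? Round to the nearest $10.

Option 1: at 10.25% the monthly rate is 0.0085417, so the payment is 579,900 × 0.0085417 / (1 − 1.0085417^−120) = $7,743.93.
Total interest on Option 1 = 120 × $7,743.93 − $579,900 = $349,371.60.
Option 2: monthly rate = 11.7%/12 = 0.0097500; payment = 579,900 × 0.0097500 / (1 − (1+0.0097500)^−60) = $12,811.81.
Total interest on Option 2 = 60 × $12,811.81 − $579,900 = $188,808.60.
Option 2 is lower by $160,563.00.

Option 2 by $160,560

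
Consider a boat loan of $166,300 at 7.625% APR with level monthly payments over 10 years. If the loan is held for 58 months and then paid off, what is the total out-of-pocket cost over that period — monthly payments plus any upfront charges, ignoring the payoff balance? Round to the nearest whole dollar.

$115,123

Monthly rate = 7.625%/12 = 0.0063542; payment = 166,300 × 0.0063542 / (1 − (1+0.0063542)^−120) = $1,984.88.
Total outlay = 58 × $1,984.88 = $115,123.04.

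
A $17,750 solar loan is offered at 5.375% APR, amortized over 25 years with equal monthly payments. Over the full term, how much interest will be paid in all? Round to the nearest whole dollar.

$14,554

Monthly rate = 5.375%/12 = 0.0044792; payment = 17,750 × 0.0044792 / (1 − (1+0.0044792)^−300) = $107.68.
Total paid = 300 × $107.68 = $32,304.00; interest = $32,304.00 − $17,750 = $14,554.00.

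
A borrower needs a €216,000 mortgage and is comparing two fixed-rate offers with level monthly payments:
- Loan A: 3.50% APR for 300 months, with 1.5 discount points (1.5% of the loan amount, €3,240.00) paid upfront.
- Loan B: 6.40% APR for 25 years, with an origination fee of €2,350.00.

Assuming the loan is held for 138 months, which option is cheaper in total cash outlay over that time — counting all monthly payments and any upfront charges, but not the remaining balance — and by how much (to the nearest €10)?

Loan A: monthly rate = 3.5%/12 = 0.0029167; payment = 216,000 × 0.0029167 / (1 − (1+0.0029167)^−300) = €1,081.35.
Loan B: monthly rate = 6.4%/12 = 0.0053333; payment = 216,000 × 0.0053333 / (1 − (1+0.0053333)^−300) = €1,444.98.
Over 138 months: Loan A costs 138 × €1,081.35 + €3,240.00 = €152,466.30; Loan B costs 138 × €1,444.98 + €2,350.00 = €201,757.24.
Loan A is cheaper by €201,757.24 − €152,466.30 = €49,290.94.

Loan A by €49,290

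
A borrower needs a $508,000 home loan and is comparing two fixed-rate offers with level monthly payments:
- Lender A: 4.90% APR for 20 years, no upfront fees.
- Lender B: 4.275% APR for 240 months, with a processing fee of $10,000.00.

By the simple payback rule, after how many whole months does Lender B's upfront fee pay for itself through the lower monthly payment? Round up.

59 months

Lender A: at 4.90% the monthly rate is 0.0040833, so the payment is 508,000 × 0.0040833 / (1 − 1.0040833^−240) = $3,324.58.
Lender B: monthly rate = 4.275%/12 = 0.0035625; payment = 508,000 × 0.0035625 / (1 − (1+0.0035625)^−240) = $3,152.49.
Monthly savings = $3,324.58 − $3,152.49 = $172.09.
Break-even = $10,000.00 / $172.09 = 58.11 → 59 months.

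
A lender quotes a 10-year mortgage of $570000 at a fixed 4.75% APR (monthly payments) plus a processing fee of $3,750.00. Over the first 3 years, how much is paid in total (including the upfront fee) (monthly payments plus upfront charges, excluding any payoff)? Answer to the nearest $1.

At 4.75% the monthly rate is 0.0039583, so the payment is 570,000 × 0.0039583 / (1 − 1.0039583^−120) = $5,976.32.
Total outlay = 36 × $5,976.32 + $3,750.00 = $218,897.52.

$218,898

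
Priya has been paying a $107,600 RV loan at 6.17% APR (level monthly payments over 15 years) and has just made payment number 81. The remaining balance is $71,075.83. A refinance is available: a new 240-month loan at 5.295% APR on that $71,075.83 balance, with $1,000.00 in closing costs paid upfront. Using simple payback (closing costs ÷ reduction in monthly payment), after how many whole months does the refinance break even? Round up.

3 months

Current payment = 107,600 × 6.17%/12 / (1 − (1+0.0051417)^−180) = $917.90.
Refinanced payment = 71,075.83 × 0.0044125 / (1 − (1+0.0044125)^−240) = $480.73.
Monthly savings = $917.90 − $480.73 = $437.17.
Break-even = $1,000.00 / $437.17 = 2.29 → 3 months.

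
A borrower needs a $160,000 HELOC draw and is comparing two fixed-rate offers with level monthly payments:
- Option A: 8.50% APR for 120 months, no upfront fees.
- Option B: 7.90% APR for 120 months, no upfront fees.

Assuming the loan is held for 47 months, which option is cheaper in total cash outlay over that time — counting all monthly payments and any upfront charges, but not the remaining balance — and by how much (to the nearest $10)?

Option B by $2,400

Option A: monthly rate = 8.5%/12 = 0.0070833; payment = 160,000 × 0.0070833 / (1 − (1+0.0070833)^−120) = $1,983.77.
Option B: monthly rate = 7.9%/12 = 0.0065833; payment = 160,000 × 0.0065833 / (1 − (1+0.0065833)^−120) = $1,932.80.
Over 47 months: Option A costs 47 × $1,983.77 = $93,237.19; Option B costs 47 × $1,932.80 = $90,841.60.
Option B is cheaper by $93,237.19 − $90,841.60 = $2,395.59.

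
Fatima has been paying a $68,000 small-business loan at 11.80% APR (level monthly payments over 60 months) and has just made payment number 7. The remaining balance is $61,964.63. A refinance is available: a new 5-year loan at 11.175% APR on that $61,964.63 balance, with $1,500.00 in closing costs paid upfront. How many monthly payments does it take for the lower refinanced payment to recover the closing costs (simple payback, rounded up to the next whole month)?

10 months

Current payment = 68,000 × 11.8%/12 / (1 − (1+0.0098333)^−60) = $1,505.76.
Refinanced payment = 61,964.63 × 0.0093125 / (1 − (1+0.0093125)^−60) = $1,352.68.
Monthly savings = $1,505.76 − $1,352.68 = $153.08.
Break-even = $1,500.00 / $153.08 = 9.80 → 10 months.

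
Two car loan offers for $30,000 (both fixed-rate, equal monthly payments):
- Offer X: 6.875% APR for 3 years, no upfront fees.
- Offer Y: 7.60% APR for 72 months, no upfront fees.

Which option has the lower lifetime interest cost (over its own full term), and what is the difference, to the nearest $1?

Offer X by $4,166

Offer X: at 6.875% the monthly rate is 0.0057292, so the payment is 30,000 × 0.0057292 / (1 − 1.0057292^−36) = $924.60.
Total interest on Offer X = 36 × $924.60 − $30,000 = $3,285.60.
Offer Y: monthly rate = 7.6%/12 = 0.0063333; payment = 30,000 × 0.0063333 / (1 − (1+0.0063333)^−72) = $520.16.
Total interest on Offer Y = 72 × $520.16 − $30,000 = $7,451.52.
Offer X is lower by $4,165.92.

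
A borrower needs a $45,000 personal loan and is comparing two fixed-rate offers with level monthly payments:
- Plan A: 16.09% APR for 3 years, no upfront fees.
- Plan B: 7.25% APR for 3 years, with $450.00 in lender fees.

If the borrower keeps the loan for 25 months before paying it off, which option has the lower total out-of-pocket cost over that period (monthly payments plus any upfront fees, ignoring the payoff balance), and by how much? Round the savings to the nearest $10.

Plan A: monthly rate = 16.09%/12 = 0.0134083; payment = 45,000 × 0.0134083 / (1 − (1+0.0134083)^−36) = $1,584.07.
Plan B: at 7.25% the monthly rate is 0.0060417, so the payment is 45,000 × 0.0060417 / (1 − 1.0060417^−36) = $1,394.62.
Over 25 months: Plan A costs 25 × $1,584.07 = $39,601.75; Plan B costs 25 × $1,394.62 + $450.00 = $35,315.50.
Plan B is cheaper by $39,601.75 − $35,315.50 = $4,286.25.

Plan B by $4,290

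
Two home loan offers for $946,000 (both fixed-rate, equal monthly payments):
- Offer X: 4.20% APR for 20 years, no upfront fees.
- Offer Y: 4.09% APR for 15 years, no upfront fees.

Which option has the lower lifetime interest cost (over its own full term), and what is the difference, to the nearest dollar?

Offer X: monthly rate = 4.2%/12 = 0.0035000; payment = 946,000 × 0.0035000 / (1 − (1+0.0035000)^−240) = $5,832.76.
Total interest on Offer X = 240 × $5,832.76 − $946,000 = $453,862.40.
Offer Y: at 4.09% the monthly rate is 0.0034083, so the payment is 946,000 × 0.0034083 / (1 − 1.0034083^−180) = $7,040.19.
Total interest on Offer Y = 180 × $7,040.19 − $946,000 = $321,234.20.
Offer Y is lower by $132,628.20.

Offer Y by $132,628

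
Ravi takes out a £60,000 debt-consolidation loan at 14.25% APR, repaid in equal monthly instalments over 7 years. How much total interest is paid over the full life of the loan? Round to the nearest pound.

£35,147

Monthly rate = 14.25%/12 = 0.0118750; payment = 60,000 × 0.0118750 / (1 − (1+0.0118750)^−84) = £1,132.70.
Total paid = 84 × £1,132.70 = £95,146.80; interest = £95,146.80 − £60,000 = £35,146.80.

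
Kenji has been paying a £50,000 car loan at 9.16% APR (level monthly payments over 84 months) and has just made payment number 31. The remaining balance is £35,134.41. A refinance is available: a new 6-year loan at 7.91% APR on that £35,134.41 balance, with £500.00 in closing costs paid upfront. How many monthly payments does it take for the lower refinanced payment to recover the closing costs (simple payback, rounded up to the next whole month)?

Current payment = 50,000 × 9.16%/12 / (1 − (1+0.0076333)^−84) = £808.52.
Refinanced payment = 35,134.41 × 0.0065917 / (1 − (1+0.0065917)^−72) = £614.48.
Monthly savings = £808.52 − £614.48 = £194.04.
Break-even = £500.00 / £194.04 = 2.58 → 3 months.

3 months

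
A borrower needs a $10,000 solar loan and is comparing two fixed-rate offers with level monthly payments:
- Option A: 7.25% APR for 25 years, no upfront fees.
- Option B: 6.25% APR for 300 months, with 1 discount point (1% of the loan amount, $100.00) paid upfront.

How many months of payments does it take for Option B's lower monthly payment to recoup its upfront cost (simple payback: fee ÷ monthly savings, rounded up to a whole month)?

Option A: monthly rate = 7.25%/12 = 0.0060417; payment = 10,000 × 0.0060417 / (1 − (1+0.0060417)^−300) = $72.28.
Option B: at 6.25% the monthly rate is 0.0052083, so the payment is 10,000 × 0.0052083 / (1 − 1.0052083^−300) = $65.97.
Monthly savings = $72.28 − $65.97 = $6.31.
Break-even = $100.00 / $6.31 = 15.85 → 16 months.

16 months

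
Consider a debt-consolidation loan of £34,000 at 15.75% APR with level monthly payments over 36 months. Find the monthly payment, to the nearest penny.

£1,191.15

At 15.75% the monthly rate is 0.0131250, so the payment is 34,000 × 0.0131250 / (1 − 1.0131250^−36) = £1,191.15.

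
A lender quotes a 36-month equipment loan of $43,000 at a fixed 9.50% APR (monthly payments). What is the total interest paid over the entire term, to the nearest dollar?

$6,587

At 9.50% the monthly rate is 0.0079167, so the payment is 43,000 × 0.0079167 / (1 − 1.0079167^−36) = $1,377.42.
Total paid = 36 × $1,377.42 = $49,587.12; interest = $49,587.12 − $43,000 = $6,587.12.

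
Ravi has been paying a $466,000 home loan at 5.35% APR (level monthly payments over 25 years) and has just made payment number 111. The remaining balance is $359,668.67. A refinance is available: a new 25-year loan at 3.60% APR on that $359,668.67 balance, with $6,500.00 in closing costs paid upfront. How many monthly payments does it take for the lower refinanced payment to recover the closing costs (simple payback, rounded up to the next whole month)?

7 months

Current payment = 466,000 × 5.35%/12 / (1 − (1+0.0044583)^−300) = $2,820.05.
Refinanced payment = 359,668.67 × 0.0030000 / (1 − (1+0.0030000)^−300) = $1,819.93.
Monthly savings = $2,820.05 − $1,819.93 = $1,000.12.
Break-even = $6,500.00 / $1,000.12 = 6.50 → 7 months.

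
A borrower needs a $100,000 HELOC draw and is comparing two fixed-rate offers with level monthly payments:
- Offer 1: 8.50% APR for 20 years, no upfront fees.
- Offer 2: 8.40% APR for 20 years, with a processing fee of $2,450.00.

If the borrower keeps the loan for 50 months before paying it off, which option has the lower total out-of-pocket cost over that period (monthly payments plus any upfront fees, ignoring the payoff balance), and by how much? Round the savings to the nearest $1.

Offer 1: monthly rate = 8.5%/12 = 0.0070833; payment = 100,000 × 0.0070833 / (1 − (1+0.0070833)^−240) = $867.82.
Offer 2: monthly rate = 8.4%/12 = 0.0070000; payment = 100,000 × 0.0070000 / (1 − (1+0.0070000)^−240) = $861.50.
Over 50 months: Offer 1 costs 50 × $867.82 = $43,391.00; Offer 2 costs 50 × $861.50 + $2,450.00 = $45,525.00.
Offer 1 is cheaper by $45,525.00 − $43,391.00 = $2,134.00.

Offer 1 by $2,134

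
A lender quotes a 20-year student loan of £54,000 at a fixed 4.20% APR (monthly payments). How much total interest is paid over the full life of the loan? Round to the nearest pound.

£25,908

At 4.20% the monthly rate is 0.0035000, so the payment is 54,000 × 0.0035000 / (1 − 1.0035000^−240) = £332.95.
Total paid = 240 × £332.95 = £79,908.00; interest = £79,908.00 − £54,000 = £25,908.00.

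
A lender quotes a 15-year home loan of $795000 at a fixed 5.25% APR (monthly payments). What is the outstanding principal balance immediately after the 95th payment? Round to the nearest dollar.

$452,836

With monthly rate i = 5.25%/12 = 0.0043750, the balance after k of n payments is P · [(1+i)^n − (1+i)^k] / [(1+i)^n − 1].
(1+0.0043750)^180 = 2.19412285 and (1+0.0043750)^95 = 1.51394445, so the balance is 795,000 × (2.19412285 − 1.51394445) / (2.19412285 − 1) = $452,836.01.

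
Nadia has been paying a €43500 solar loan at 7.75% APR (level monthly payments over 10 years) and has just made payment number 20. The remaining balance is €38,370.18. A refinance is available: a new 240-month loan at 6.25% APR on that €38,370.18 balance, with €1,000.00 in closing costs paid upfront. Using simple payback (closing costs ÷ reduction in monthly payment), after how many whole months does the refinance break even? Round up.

5 months

Current payment = 43,500 × 7.75%/12 / (1 − (1+0.0064583)^−120) = €522.05.
Refinanced payment = 38,370.18 × 0.0052083 / (1 − (1+0.0052083)^−240) = €280.46.
Monthly savings = €522.05 − €280.46 = €241.59.
Break-even = €1,000.00 / €241.59 = 4.14 → 5 months.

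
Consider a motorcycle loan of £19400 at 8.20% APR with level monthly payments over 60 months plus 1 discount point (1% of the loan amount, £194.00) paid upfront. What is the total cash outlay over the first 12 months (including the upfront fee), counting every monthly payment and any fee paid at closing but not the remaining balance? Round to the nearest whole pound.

At 8.20% the monthly rate is 0.0068333, so the payment is 19,400 × 0.0068333 / (1 − 1.0068333^−60) = £395.22.
Total outlay = 12 × £395.22 + £194.00 = £4,936.64.

£4,937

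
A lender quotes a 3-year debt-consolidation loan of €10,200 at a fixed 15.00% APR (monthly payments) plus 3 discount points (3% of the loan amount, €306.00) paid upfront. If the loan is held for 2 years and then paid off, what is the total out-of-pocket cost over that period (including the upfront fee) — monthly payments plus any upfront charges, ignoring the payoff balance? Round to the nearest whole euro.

At 15.00% the monthly rate is 0.0125000, so the payment is 10,200 × 0.0125000 / (1 − 1.0125000^−36) = €353.59.
Total outlay = 24 × €353.59 + €306.00 = €8,792.16.

€8,792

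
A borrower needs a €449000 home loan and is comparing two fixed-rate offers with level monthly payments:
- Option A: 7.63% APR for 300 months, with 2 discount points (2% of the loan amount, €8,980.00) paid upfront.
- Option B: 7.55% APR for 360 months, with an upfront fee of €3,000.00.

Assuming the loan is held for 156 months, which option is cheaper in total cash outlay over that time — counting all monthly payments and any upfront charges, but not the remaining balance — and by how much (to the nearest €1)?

Option B by €37,378

Option A: monthly rate = 7.63%/12 = 0.0063583; payment = 449,000 × 0.0063583 / (1 − (1+0.0063583)^−300) = €3,356.13.
Option B: monthly rate = 7.55%/12 = 0.0062917; payment = 449,000 × 0.0062917 / (1 − (1+0.0062917)^−360) = €3,154.86.
Over 156 months: Option A costs 156 × €3,356.13 + €8,980.00 = €532,536.28; Option B costs 156 × €3,154.86 + €3,000.00 = €495,158.16.
Option B is cheaper by €532,536.28 − €495,158.16 = €37,378.12.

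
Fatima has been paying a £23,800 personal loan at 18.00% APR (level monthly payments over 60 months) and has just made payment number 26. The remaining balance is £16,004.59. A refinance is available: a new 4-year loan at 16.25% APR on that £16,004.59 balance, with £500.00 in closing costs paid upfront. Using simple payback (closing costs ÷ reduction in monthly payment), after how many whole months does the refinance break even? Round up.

Current payment = 23,800 × 18%/12 / (1 − (1+0.0150000)^−60) = £604.36.
Refinanced payment = 16,004.59 × 0.0135417 / (1 − (1+0.0135417)^−48) = £455.63.
Monthly savings = £604.36 − £455.63 = £148.73.
Break-even = £500.00 / £148.73 = 3.36 → 4 months.

4 months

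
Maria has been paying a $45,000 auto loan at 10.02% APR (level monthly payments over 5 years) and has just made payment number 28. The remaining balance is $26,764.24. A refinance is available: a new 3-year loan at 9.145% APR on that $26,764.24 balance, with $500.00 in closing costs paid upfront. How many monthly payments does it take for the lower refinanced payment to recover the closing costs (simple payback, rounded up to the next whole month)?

Current payment = 45,000 × 10.02%/12 / (1 − (1+0.0083500)^−60) = $956.56.
Refinanced payment = 26,764.24 × 0.0076208 / (1 − (1+0.0076208)^−36) = $852.90.
Monthly savings = $956.56 − $852.90 = $103.66.
Break-even = $500.00 / $103.66 = 4.82 → 5 months.

5 months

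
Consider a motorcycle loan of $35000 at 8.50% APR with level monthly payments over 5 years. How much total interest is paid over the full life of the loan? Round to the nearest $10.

$8,080

Monthly rate = 8.5%/12 = 0.0070833; payment = 35,000 × 0.0070833 / (1 − (1+0.0070833)^−60) = $718.08.
Total paid = 60 × $718.08 = $43,084.80; interest = $43,084.80 − $35,000 = $8,084.80.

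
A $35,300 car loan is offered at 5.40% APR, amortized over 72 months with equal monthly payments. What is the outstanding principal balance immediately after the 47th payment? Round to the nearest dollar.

With monthly rate i = 5.4%/12 = 0.0045000, the balance after k of n payments is P · [(1+i)^n − (1+i)^k] / [(1+i)^n − 1].
(1+0.0045000)^72 = 1.38164274 and (1+0.0045000)^47 = 1.23494390, so the balance is 35,300 × (1.38164274 − 1.23494390) / (1.38164274 − 1) = $13,568.89.

$13,569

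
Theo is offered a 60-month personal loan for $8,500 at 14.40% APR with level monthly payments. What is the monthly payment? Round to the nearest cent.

At 14.40% the monthly rate is 0.0120000, so the payment is 8,500 × 0.0120000 / (1 − 1.0120000^−60) = $199.55.

$199.55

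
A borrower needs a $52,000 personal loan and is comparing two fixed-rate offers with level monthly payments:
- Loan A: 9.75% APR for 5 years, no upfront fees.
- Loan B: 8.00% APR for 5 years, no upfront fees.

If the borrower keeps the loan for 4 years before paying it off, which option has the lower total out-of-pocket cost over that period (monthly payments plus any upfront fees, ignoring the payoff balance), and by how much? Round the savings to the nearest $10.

Loan B by $2,120

Loan A: monthly rate = 9.75%/12 = 0.0081250; payment = 52,000 × 0.0081250 / (1 − (1+0.0081250)^−60) = $1,098.46.
Loan B: monthly rate = 8%/12 = 0.0066667; payment = 52,000 × 0.0066667 / (1 − (1+0.0066667)^−60) = $1,054.37.
Over 48 months: Loan A costs 48 × $1,098.46 = $52,726.08; Loan B costs 48 × $1,054.37 = $50,609.76.
Loan B is cheaper by $52,726.08 − $50,609.76 = $2,116.32.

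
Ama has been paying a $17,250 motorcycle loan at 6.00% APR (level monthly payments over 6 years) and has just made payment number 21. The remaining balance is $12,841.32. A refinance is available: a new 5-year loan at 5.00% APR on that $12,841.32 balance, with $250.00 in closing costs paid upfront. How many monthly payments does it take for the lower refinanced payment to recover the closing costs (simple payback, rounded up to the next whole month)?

Current payment = 17,250 × 6%/12 / (1 − (1+0.0050000)^−72) = $285.88.
Refinanced payment = 12,841.32 × 0.0041667 / (1 − (1+0.0041667)^−60) = $242.33.
Monthly savings = $285.88 − $242.33 = $43.55.
Break-even = $250.00 / $43.55 = 5.74 → 6 months.

6 months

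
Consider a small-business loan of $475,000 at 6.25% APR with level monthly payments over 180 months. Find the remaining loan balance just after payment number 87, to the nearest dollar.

With monthly rate i = 6.25%/12 = 0.0052083, the balance after k of n payments is P · [(1+i)^n − (1+i)^k] / [(1+i)^n − 1].
(1+0.0052083)^180 = 2.54738422 and (1+0.0052083)^87 = 1.57137191, so the balance is 475,000 × (2.54738422 − 1.57137191) / (2.54738422 − 1) = $299,606.16.

$299,606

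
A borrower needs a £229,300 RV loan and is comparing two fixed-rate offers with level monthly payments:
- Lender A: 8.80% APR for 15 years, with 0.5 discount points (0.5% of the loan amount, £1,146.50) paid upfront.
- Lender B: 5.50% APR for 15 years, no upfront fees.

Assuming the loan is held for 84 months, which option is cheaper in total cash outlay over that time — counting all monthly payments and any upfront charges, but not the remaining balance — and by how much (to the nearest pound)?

Lender B by £36,841

Lender A: at 8.80% the monthly rate is 0.0073333, so the payment is 229,300 × 0.0073333 / (1 − 1.0073333^−180) = £2,298.51.
Lender B: at 5.50% the monthly rate is 0.0045833, so the payment is 229,300 × 0.0045833 / (1 − 1.0045833^−180) = £1,873.57.
Over 84 months: Lender A costs 84 × £2,298.51 + £1,146.50 = £194,221.34; Lender B costs 84 × £1,873.57 = £157,379.88.
Lender B is cheaper by £194,221.34 − £157,379.88 = £36,841.46.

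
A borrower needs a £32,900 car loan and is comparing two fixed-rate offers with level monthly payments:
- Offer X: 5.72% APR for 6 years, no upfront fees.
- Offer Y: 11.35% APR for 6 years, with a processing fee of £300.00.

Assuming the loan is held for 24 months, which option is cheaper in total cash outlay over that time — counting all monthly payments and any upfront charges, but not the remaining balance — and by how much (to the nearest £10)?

Offer X by £2,490

Offer X: at 5.72% the monthly rate is 0.0047667, so the payment is 32,900 × 0.0047667 / (1 − 1.0047667^−72) = £540.91.
Offer Y: at 11.35% the monthly rate is 0.0094583, so the payment is 32,900 × 0.0094583 / (1 − 1.0094583^−72) = £632.13.
Over 24 months: Offer X costs 24 × £540.91 = £12,981.84; Offer Y costs 24 × £632.13 + £300.00 = £15,471.12.
Offer X is cheaper by £15,471.12 − £12,981.84 = £2,489.28.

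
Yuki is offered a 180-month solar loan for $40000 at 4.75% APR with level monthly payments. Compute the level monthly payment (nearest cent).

At 4.75% the monthly rate is 0.0039583, so the payment is 40,000 × 0.0039583 / (1 − 1.0039583^−180) = $311.13.

$311.13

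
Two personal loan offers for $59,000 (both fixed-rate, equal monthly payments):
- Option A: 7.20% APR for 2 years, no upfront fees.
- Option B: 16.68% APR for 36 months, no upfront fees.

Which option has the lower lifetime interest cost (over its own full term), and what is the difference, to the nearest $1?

Option A by $11,862

Option A: monthly rate = 7.2%/12 = 0.0060000; payment = 59,000 × 0.0060000 / (1 − (1+0.0060000)^−24) = $2,646.93.
Total interest on Option A = 24 × $2,646.93 − $59,000 = $4,526.32.
Option B: monthly rate = 16.68%/12 = 0.0139000; payment = 59,000 × 0.0139000 / (1 − (1+0.0139000)^−36) = $2,094.13.
Total interest on Option B = 36 × $2,094.13 − $59,000 = $16,388.68.
Option A is lower by $11,862.36.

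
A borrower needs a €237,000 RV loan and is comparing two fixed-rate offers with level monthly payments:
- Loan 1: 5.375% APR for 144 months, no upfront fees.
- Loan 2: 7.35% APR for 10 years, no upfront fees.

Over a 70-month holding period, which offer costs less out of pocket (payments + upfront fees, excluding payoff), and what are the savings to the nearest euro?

Loan 1 by €39,051

Loan 1: at 5.375% the monthly rate is 0.0044792, so the payment is 237,000 × 0.0044792 / (1 − 1.0044792^−144) = €2,236.84.
Loan 2: monthly rate = 7.35%/12 = 0.0061250; payment = 237,000 × 0.0061250 / (1 − (1+0.0061250)^−120) = €2,794.71.
Over 70 months: Loan 1 costs 70 × €2,236.84 = €156,578.80; Loan 2 costs 70 × €2,794.71 = €195,629.70.
Loan 1 is cheaper by €195,629.70 − €156,578.80 = €39,050.90.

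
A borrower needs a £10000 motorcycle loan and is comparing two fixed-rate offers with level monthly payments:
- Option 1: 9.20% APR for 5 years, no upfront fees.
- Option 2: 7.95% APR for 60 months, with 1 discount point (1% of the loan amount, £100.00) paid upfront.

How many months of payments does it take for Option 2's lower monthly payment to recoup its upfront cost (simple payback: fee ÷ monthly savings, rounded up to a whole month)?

17 months

Option 1: monthly rate = 9.2%/12 = 0.0076667; payment = 10,000 × 0.0076667 / (1 − (1+0.0076667)^−60) = £208.56.
Option 2: monthly rate = 7.95%/12 = 0.0066250; payment = 10,000 × 0.0066250 / (1 − (1+0.0066250)^−60) = £202.52.
Monthly savings = £208.56 − £202.52 = £6.04.
Break-even = £100.00 / £6.04 = 16.56 → 17 months.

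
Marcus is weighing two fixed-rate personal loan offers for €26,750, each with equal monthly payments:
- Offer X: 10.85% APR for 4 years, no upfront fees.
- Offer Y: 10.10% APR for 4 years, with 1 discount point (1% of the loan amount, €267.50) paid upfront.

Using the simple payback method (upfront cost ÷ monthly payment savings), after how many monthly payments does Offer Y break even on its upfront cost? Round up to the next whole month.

Offer X: at 10.85% the monthly rate is 0.0090417, so the payment is 26,750 × 0.0090417 / (1 − 1.0090417^−48) = €689.42.
Offer Y: monthly rate = 10.1%/12 = 0.0084167; payment = 26,750 × 0.0084167 / (1 − (1+0.0084167)^−48) = €679.73.
Monthly savings = €689.42 − €679.73 = €9.69.
Break-even = €267.50 / €9.69 = 27.61 → 28 months.

28 months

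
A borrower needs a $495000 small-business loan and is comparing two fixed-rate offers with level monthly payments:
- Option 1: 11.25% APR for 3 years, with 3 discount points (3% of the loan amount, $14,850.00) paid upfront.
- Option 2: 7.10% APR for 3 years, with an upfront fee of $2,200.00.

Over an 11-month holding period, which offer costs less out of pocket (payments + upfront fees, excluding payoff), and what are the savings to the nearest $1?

Option 2 by $23,183

Option 1: monthly rate = 11.25%/12 = 0.0093750; payment = 495,000 × 0.0093750 / (1 − (1+0.0093750)^−36) = $16,264.33.
Option 2: monthly rate = 7.1%/12 = 0.0059167; payment = 495,000 × 0.0059167 / (1 − (1+0.0059167)^−36) = $15,306.81.
Over 11 months: Option 1 costs 11 × $16,264.33 + $14,850.00 = $193,757.63; Option 2 costs 11 × $15,306.81 + $2,200.00 = $170,574.91.
Option 2 is cheaper by $193,757.63 − $170,574.91 = $23,182.72.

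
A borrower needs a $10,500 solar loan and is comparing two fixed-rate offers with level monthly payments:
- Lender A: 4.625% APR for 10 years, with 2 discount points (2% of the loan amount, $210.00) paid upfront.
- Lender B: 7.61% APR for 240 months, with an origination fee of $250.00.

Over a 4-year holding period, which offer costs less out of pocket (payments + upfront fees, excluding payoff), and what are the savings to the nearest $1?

Lender A: at 4.625% the monthly rate is 0.0038542, so the payment is 10,500 × 0.0038542 / (1 − 1.0038542^−120) = $109.45.
Lender B: at 7.61% the monthly rate is 0.0063417, so the payment is 10,500 × 0.0063417 / (1 − 1.0063417^−240) = $85.29.
Over 48 months: Lender A costs 48 × $109.45 + $210.00 = $5,463.60; Lender B costs 48 × $85.29 + $250.00 = $4,343.92.
Lender B is cheaper by $5,463.60 − $4,343.92 = $1,119.68.

Lender B by $1,120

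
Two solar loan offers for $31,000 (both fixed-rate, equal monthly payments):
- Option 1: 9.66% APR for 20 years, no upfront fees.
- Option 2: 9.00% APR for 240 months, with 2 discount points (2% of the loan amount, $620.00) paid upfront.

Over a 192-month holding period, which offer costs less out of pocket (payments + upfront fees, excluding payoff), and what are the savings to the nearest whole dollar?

Option 1: monthly rate = 9.66%/12 = 0.0080500; payment = 31,000 × 0.0080500 / (1 − (1+0.0080500)^−240) = $292.21.
Option 2: at 9.00% the monthly rate is 0.0075000, so the payment is 31,000 × 0.0075000 / (1 − 1.0075000^−240) = $278.92.
Over 192 months: Option 1 costs 192 × $292.21 = $56,104.32; Option 2 costs 192 × $278.92 + $620.00 = $54,172.64.
Option 2 is cheaper by $56,104.32 − $54,172.64 = $1,931.68.

Option 2 by $1,932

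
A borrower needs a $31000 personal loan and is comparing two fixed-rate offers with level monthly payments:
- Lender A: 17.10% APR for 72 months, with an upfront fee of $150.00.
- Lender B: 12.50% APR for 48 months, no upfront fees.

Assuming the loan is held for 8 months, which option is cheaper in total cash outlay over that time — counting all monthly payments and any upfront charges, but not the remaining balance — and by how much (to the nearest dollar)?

Lender A: at 17.10% the monthly rate is 0.0142500, so the payment is 31,000 × 0.0142500 / (1 − 1.0142500^−72) = $691.36.
Lender B: monthly rate = 12.5%/12 = 0.0104167; payment = 31,000 × 0.0104167 / (1 − (1+0.0104167)^−48) = $823.98.
Over 8 months: Lender A costs 8 × $691.36 + $150.00 = $5,680.88; Lender B costs 8 × $823.98 = $6,591.84.
Lender A is cheaper by $6,591.84 − $5,680.88 = $910.96.

Lender A by $911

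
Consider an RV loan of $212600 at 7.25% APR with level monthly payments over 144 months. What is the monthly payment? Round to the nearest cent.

$2,214.77

At 7.25% the monthly rate is 0.0060417, so the payment is 212,600 × 0.0060417 / (1 − 1.0060417^−144) = $2,214.77.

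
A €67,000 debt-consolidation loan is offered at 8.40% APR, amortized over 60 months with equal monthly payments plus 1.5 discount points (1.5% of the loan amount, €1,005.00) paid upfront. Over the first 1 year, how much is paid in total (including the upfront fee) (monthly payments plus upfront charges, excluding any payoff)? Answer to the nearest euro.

€17,462

At 8.40% the monthly rate is 0.0070000, so the payment is 67,000 × 0.0070000 / (1 − 1.0070000^−60) = €1,371.38.
Total outlay = 12 × €1,371.38 + €1,005.00 = €17,461.56.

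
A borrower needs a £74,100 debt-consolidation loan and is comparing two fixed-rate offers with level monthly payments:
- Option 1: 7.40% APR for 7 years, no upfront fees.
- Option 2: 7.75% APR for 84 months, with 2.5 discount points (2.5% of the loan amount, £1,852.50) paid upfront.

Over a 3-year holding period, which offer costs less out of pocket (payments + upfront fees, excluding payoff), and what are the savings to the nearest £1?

Option 1 by £2,314

Option 1: at 7.40% the monthly rate is 0.0061667, so the payment is 74,100 × 0.0061667 / (1 − 1.0061667^−84) = £1,132.91.
Option 2: monthly rate = 7.75%/12 = 0.0064583; payment = 74,100 × 0.0064583 / (1 − (1+0.0064583)^−84) = £1,145.73.
Over 36 months: Option 1 costs 36 × £1,132.91 = £40,784.76; Option 2 costs 36 × £1,145.73 + £1,852.50 = £43,098.78.
Option 1 is cheaper by £43,098.78 − £40,784.76 = £2,314.02.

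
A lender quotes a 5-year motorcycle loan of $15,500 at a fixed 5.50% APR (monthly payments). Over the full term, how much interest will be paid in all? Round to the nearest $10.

Monthly rate = 5.5%/12 = 0.0045833; payment = 15,500 × 0.0045833 / (1 − (1+0.0045833)^−60) = $296.07.
Total paid = 60 × $296.07 = $17,764.20; interest = $17,764.20 − $15,500 = $2,264.20.

$2,260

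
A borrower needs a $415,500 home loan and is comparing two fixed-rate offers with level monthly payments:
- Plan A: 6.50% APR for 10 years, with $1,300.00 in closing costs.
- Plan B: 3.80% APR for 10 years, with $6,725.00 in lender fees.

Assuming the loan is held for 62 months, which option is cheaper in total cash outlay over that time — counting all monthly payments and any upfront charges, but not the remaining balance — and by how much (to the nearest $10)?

Plan A: monthly rate = 6.5%/12 = 0.0054167; payment = 415,500 × 0.0054167 / (1 − (1+0.0054167)^−120) = $4,717.92.
Plan B: monthly rate = 3.8%/12 = 0.0031667; payment = 415,500 × 0.0031667 / (1 − (1+0.0031667)^−120) = $4,167.35.
Over 62 months: Plan A costs 62 × $4,717.92 + $1,300.00 = $293,811.04; Plan B costs 62 × $4,167.35 + $6,725.00 = $265,100.70.
Plan B is cheaper by $293,811.04 − $265,100.70 = $28,710.34.

Plan B by $28,710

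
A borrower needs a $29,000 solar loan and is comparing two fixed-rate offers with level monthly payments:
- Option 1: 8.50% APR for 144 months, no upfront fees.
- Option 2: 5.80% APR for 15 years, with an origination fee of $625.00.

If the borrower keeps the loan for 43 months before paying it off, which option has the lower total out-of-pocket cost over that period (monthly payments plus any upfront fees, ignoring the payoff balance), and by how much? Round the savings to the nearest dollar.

Option 2 by $2,829

Option 1: monthly rate = 8.5%/12 = 0.0070833; payment = 29,000 × 0.0070833 / (1 − (1+0.0070833)^−144) = $321.92.
Option 2: monthly rate = 5.8%/12 = 0.0048333; payment = 29,000 × 0.0048333 / (1 − (1+0.0048333)^−180) = $241.60.
Over 43 months: Option 1 costs 43 × $321.92 = $13,842.56; Option 2 costs 43 × $241.60 + $625.00 = $11,013.80.
Option 2 is cheaper by $13,842.56 − $11,013.80 = $2,828.76.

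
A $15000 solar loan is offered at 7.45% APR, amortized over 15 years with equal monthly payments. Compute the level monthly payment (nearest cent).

Monthly rate = 7.45%/12 = 0.0062083; payment = 15,000 × 0.0062083 / (1 − (1+0.0062083)^−180) = $138.63.

$138.63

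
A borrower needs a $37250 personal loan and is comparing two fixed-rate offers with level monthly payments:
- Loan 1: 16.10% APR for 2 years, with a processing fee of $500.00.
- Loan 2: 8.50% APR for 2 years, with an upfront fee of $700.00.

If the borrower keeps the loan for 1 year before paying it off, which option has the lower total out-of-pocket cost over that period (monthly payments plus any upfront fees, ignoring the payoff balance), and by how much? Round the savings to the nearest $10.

Loan 1: at 16.10% the monthly rate is 0.0134167, so the payment is 37,250 × 0.0134167 / (1 − 1.0134167^−24) = $1,825.66.
Loan 2: monthly rate = 8.5%/12 = 0.0070833; payment = 37,250 × 0.0070833 / (1 − (1+0.0070833)^−24) = $1,693.22.
Over 12 months: Loan 1 costs 12 × $1,825.66 + $500.00 = $22,407.92; Loan 2 costs 12 × $1,693.22 + $700.00 = $21,018.64.
Loan 2 is cheaper by $22,407.92 − $21,018.64 = $1,389.28.

Loan 2 by $1,390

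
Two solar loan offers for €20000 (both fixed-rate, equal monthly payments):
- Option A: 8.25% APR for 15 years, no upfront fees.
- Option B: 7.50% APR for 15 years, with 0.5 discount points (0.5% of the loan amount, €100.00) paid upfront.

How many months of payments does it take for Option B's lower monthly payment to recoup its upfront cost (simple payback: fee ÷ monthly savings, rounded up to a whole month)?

12 months

Option A: monthly rate = 8.25%/12 = 0.0068750; payment = 20,000 × 0.0068750 / (1 − (1+0.0068750)^−180) = €194.03.
Option B: at 7.50% the monthly rate is 0.0062500, so the payment is 20,000 × 0.0062500 / (1 − 1.0062500^−180) = €185.40.
Monthly savings = €194.03 − €185.40 = €8.63.
Break-even = €100.00 / €8.63 = 11.59 → 12 months.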